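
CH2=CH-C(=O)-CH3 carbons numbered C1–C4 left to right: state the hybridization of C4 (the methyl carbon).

C4 (the methyl carbon) is sp3: 4 σ bonds, 4 electron-density regions.

sp3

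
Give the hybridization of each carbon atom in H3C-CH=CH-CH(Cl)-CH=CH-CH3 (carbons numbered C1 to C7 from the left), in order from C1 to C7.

C1 sp3, C2 sp2, C3 sp2, C4 sp3, C5 sp2, C6 sp2, C7 sp3

C1: 4 σ bonds — 4 electron domains, sp3.
C2 is sp2: 3 σ bonds, plus one π bond, 3 electron-density regions.
C3: 3 σ bonds, plus one π bond; 3 regions of electron density → sp2.
C4 — 4 σ bonds. Steric number 4, so sp3.
C5 — 3 σ bonds, plus one π bond. Steric number 3, so sp2.
C6 — 3 σ bonds, plus one π bond. Steric number 3, so sp2.
C7 — 4 σ bonds. Steric number 4, so sp3.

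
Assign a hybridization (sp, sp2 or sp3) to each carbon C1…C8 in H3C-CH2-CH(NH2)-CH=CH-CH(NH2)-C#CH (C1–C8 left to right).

C1: 4 σ bonds; 4 regions of electron density → sp3.
C2 (4 σ bonds) has steric number 4: sp3.
C3: 4 σ bonds — 4 electron domains, sp3.
C4: 3 σ bonds, plus one π bond — 3 electron domains, sp2.
C5 (3 σ bonds, plus one π bond) has steric number 3: sp2.
C6: 4 σ bonds — 4 electron domains, sp3.
C7: 2 σ bonds, plus two π bonds; 2 regions of electron density → sp.
C8 carries 2 σ bonds, plus two π bonds, giving a steric number of 2, so it is sp.

C1 sp3, C2 sp3, C3 sp3, C4 sp2, C5 sp2, C6 sp3, C7 sp, C8 sp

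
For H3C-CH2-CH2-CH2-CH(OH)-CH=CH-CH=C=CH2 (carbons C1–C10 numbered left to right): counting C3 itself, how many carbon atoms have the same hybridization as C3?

5

C3 is sp3 (only σ bonds).
C1: sp3 ✓
C2: sp3 ✓
C3: sp3 ✓
C4: sp3 ✓
C5: sp3 ✓
C6: sp2
C7: sp2
C8: sp2
C9: sp
C10: sp2
5 carbons are sp3.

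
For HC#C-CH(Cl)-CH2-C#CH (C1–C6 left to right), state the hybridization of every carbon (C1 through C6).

C1 is sp: 2 σ bonds, plus two π bonds, 2 electron-density regions.
C2: 2 σ bonds, plus two π bonds — 2 electron domains, sp.
C3 — 4 σ bonds. Steric number 4, so sp3.
C4 is sp3: 4 σ bonds, 4 electron-density regions.
C5: 2 σ bonds, plus two π bonds — 2 electron domains, sp.
C6 has 2 σ bonds, plus two π bonds: steric number 2 → sp.

C1 sp, C2 sp, C3 sp3, C4 sp3, C5 sp, C6 sp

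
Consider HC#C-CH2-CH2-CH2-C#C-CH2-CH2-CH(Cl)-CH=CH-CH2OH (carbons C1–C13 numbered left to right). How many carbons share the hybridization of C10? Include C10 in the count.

C10 is sp3 (only σ bonds).
C1: sp
C2: sp
C3: sp3 ✓
C4: sp3 ✓
C5: sp3 ✓
C6: sp
C7: sp
C8: sp3 ✓
C9: sp3 ✓
C10: sp3 ✓
C11: sp2
C12: sp2
C13: sp3 ✓
7 carbons are sp3.

7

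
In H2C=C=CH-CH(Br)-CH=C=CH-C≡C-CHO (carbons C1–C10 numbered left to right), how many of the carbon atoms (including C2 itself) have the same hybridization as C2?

4

C2 is sp (two π bonds).
C1: sp2
C2: sp ✓
C3: sp2
C4: sp3
C5: sp2
C6: sp ✓
C7: sp2
C8: sp ✓
C9: sp ✓
C10: sp2
4 carbons are sp.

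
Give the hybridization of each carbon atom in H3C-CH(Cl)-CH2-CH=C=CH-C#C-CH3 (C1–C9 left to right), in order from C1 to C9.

C1 sp3, C2 sp3, C3 sp3, C4 sp2, C5 sp, C6 sp2, C7 sp, C8 sp, C9 sp3

C1 (4 σ bonds) has steric number 4: sp3.
C2: 4 σ bonds; 4 regions of electron density → sp3.
C3: 4 σ bonds; 4 regions of electron density → sp3.
C4: 3 σ bonds, plus one π bond; 3 regions of electron density → sp2.
C5: 2 σ bonds, plus two π bonds — 2 electron domains, sp.
C6: 3 σ bonds, plus one π bond — 3 electron domains, sp2.
C7 has 2 σ bonds, plus two π bonds: steric number 2 → sp.
C8 — 2 σ bonds, plus two π bonds. Steric number 2, so sp.
C9 has 4 σ bonds: steric number 4 → sp3.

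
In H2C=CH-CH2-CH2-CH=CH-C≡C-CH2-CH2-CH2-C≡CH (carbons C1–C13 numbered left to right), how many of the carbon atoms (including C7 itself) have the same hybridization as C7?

C7 is sp (two π bonds).
C1: sp2
C2: sp2
C3: sp3
C4: sp3
C5: sp2
C6: sp2
C7: sp ✓
C8: sp ✓
C9: sp3
C10: sp3
C11: sp3
C12: sp ✓
C13: sp ✓
4 carbons are sp.

4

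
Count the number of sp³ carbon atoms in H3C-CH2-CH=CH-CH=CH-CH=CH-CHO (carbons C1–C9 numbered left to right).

2

C1: sp3 ✓
C2: sp3 ✓
C3: sp2
C4: sp2
C5: sp2
C6: sp2
C7: sp2
C8: sp2
C9: sp2
C1, C2 → 2 sp3 carbons.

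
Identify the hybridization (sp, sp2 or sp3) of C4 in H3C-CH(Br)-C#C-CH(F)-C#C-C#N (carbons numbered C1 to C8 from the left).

C4: 2 σ bonds, plus two π bonds — 2 electron domains, sp.

sp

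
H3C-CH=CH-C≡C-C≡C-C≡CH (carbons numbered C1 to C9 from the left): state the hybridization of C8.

sp

C8 — 2 σ bonds, plus two π bonds. Steric number 2, so sp.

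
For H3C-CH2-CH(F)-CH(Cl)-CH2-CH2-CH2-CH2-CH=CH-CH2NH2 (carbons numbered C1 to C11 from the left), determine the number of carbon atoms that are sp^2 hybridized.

C1: sp3
C2: sp3
C3: sp3
C4: sp3
C5: sp3
C6: sp3
C7: sp3
C8: sp3
C9: sp2 ✓
C10: sp2 ✓
C11: sp3
C9, C10 → 2 sp2 carbons.

2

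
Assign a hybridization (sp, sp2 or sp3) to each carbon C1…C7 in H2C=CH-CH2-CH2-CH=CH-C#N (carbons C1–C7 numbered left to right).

C1 sp2, C2 sp2, C3 sp3, C4 sp3, C5 sp2, C6 sp2, C7 sp

C1 — 3 σ bonds, plus one π bond. Steric number 3, so sp2.
C2: 3 σ bonds, plus one π bond — 3 electron domains, sp2.
C3 is sp3: 4 σ bonds, 4 electron-density regions.
C4: 4 σ bonds — 4 electron domains, sp3.
C5 — 3 σ bonds, plus one π bond. Steric number 3, so sp2.
C6 carries 3 σ bonds, plus one π bond, giving a steric number of 3, so it is sp2.
C7 carries 2 σ bonds, plus two π bonds, giving a steric number of 2, so it is sp.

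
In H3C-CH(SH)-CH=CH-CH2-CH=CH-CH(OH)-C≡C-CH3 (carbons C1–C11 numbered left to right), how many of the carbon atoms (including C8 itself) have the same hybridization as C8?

C8 is sp3 (only σ bonds).
C1: sp3 ✓
C2: sp3 ✓
C3: sp2
C4: sp2
C5: sp3 ✓
C6: sp2
C7: sp2
C8: sp3 ✓
C9: sp
C10: sp
C11: sp3 ✓
5 carbons are sp3.

5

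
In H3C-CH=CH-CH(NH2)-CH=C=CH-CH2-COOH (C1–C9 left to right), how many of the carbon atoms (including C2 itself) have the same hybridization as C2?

C2 is sp2 (one π bond).
C1: sp3
C2: sp2 ✓
C3: sp2 ✓
C4: sp3
C5: sp2 ✓
C6: sp
C7: sp2 ✓
C8: sp3
C9: sp2 ✓
5 carbons are sp2.

5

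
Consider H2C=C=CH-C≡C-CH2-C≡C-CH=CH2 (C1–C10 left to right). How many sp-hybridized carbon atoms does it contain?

5

C1: sp2
C2: sp ✓
C3: sp2
C4: sp ✓
C5: sp ✓
C6: sp3
C7: sp ✓
C8: sp ✓
C9: sp2
C10: sp2
C2, C4, C5, C7, C8 → 5 sp carbons.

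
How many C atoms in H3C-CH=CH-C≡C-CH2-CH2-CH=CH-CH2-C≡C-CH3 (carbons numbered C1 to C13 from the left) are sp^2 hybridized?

4

C1: sp3
C2: sp2 ✓
C3: sp2 ✓
C4: sp
C5: sp
C6: sp3
C7: sp3
C8: sp2 ✓
C9: sp2 ✓
C10: sp3
C11: sp
C12: sp
C13: sp3
C2, C3, C8, C9 → 4 sp2 carbons.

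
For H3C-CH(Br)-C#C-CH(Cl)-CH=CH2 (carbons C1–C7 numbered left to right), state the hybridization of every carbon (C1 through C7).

C1: 4 σ bonds — 4 electron domains, sp3.
C2 has 4 σ bonds: steric number 4 → sp3.
C3: 2 σ bonds, plus two π bonds — 2 electron domains, sp.
C4: 2 σ bonds, plus two π bonds; 2 regions of electron density → sp.
C5 (4 σ bonds) has steric number 4: sp3.
C6 — 3 σ bonds, plus one π bond. Steric number 3, so sp2.
C7: 3 σ bonds, plus one π bond; 3 regions of electron density → sp2.

C1 sp3, C2 sp3, C3 sp, C4 sp, C5 sp3, C6 sp2, C7 sp2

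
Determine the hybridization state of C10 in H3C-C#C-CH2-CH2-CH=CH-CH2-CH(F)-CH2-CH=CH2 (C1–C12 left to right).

sp3

C10 has 4 σ bonds: steric number 4 → sp3.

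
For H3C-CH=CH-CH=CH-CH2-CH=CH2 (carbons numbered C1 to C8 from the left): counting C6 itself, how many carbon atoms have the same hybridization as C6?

C6 is sp3 (only σ bonds).
C1: sp3 ✓
C2: sp2
C3: sp2
C4: sp2
C5: sp2
C6: sp3 ✓
C7: sp2
C8: sp2
2 carbons are sp3.

2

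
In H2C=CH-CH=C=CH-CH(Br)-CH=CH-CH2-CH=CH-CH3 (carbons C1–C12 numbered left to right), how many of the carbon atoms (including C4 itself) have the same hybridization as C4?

C4 is sp (two π bonds).
C1: sp2
C2: sp2
C3: sp2
C4: sp ✓
C5: sp2
C6: sp3
C7: sp2
C8: sp2
C9: sp3
C10: sp2
C11: sp2
C12: sp3
1 carbon is sp.

1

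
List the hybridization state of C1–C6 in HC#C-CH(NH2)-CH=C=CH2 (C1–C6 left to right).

C1 sp, C2 sp, C3 sp3, C4 sp2, C5 sp, C6 sp2

C1 carries 2 σ bonds, plus two π bonds, giving a steric number of 2, so it is sp.
C2 — 2 σ bonds, plus two π bonds. Steric number 2, so sp.
C3 — 4 σ bonds. Steric number 4, so sp3.
C4 — 3 σ bonds, plus one π bond. Steric number 3, so sp2.
C5: 2 σ bonds, plus two π bonds — 2 electron domains, sp.
C6 (3 σ bonds, plus one π bond) has steric number 3: sp2.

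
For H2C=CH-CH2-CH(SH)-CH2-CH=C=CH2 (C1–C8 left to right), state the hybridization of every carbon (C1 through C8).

C1 sp2, C2 sp2, C3 sp3, C4 sp3, C5 sp3, C6 sp2, C7 sp, C8 sp2

C1 carries 3 σ bonds, plus one π bond, giving a steric number of 3, so it is sp2.
C2: 3 σ bonds, plus one π bond; 3 regions of electron density → sp2.
C3 is sp3: 4 σ bonds, 4 electron-density regions.
C4 has 4 σ bonds: steric number 4 → sp3.
C5: 4 σ bonds — 4 electron domains, sp3.
C6 — 3 σ bonds, plus one π bond. Steric number 3, so sp2.
C7 (2 σ bonds, plus two π bonds) has steric number 2: sp.
C8 — 3 σ bonds, plus one π bond. Steric number 3, so sp2.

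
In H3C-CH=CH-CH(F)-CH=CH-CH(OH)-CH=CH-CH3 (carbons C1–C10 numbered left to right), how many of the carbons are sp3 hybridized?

C1: sp3 ✓
C2: sp2
C3: sp2
C4: sp3 ✓
C5: sp2
C6: sp2
C7: sp3 ✓
C8: sp2
C9: sp2
C10: sp3 ✓
C1, C4, C7, C10 → 4 sp3 carbons.

4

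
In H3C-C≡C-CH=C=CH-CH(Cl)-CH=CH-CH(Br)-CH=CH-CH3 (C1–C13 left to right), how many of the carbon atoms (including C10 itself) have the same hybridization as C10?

4

C10 is sp3 (only σ bonds).
C1: sp3 ✓
C2: sp
C3: sp
C4: sp2
C5: sp
C6: sp2
C7: sp3 ✓
C8: sp2
C9: sp2
C10: sp3 ✓
C11: sp2
C12: sp2
C13: sp3 ✓
4 carbons are sp3.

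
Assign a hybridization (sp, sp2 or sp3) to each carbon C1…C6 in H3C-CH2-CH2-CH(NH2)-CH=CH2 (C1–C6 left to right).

C1 (4 σ bonds) has steric number 4: sp3.
C2: 4 σ bonds — 4 electron domains, sp3.
C3 is sp3: 4 σ bonds, 4 electron-density regions.
C4 has 4 σ bonds: steric number 4 → sp3.
C5: 3 σ bonds, plus one π bond; 3 regions of electron density → sp2.
C6 has 3 σ bonds, plus one π bond: steric number 3 → sp2.

C1 sp3, C2 sp3, C3 sp3, C4 sp3, C5 sp2, C6 sp2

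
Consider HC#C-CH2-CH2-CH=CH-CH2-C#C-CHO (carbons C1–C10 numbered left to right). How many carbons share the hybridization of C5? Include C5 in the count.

3

C5 is sp2 (one π bond).
C1: sp
C2: sp
C3: sp3
C4: sp3
C5: sp2 ✓
C6: sp2 ✓
C7: sp3
C8: sp
C9: sp
C10: sp2 ✓
3 carbons are sp2.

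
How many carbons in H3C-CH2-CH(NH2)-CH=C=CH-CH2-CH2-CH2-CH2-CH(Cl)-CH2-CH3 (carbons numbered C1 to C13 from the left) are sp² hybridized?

C1: sp3
C2: sp3
C3: sp3
C4: sp2 ✓
C5: sp
C6: sp2 ✓
C7: sp3
C8: sp3
C9: sp3
C10: sp3
C11: sp3
C12: sp3
C13: sp3
C4, C6 → 2 sp2 carbons.

2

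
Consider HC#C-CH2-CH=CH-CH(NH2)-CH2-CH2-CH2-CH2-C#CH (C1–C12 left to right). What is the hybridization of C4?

sp2

C4 — 3 σ bonds, plus one π bond. Steric number 3, so sp2.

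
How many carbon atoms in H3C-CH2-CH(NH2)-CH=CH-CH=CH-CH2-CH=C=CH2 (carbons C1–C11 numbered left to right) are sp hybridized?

C1: sp3
C2: sp3
C3: sp3
C4: sp2
C5: sp2
C6: sp2
C7: sp2
C8: sp3
C9: sp2
C10: sp ✓
C11: sp2
C10 → 1 sp carbon.

1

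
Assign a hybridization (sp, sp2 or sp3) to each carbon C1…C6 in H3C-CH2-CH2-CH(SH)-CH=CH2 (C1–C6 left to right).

C1 (4 σ bonds) has steric number 4: sp3.
C2: 4 σ bonds; 4 regions of electron density → sp3.
C3 (4 σ bonds) has steric number 4: sp3.
C4: 4 σ bonds — 4 electron domains, sp3.
C5 has 3 σ bonds, plus one π bond: steric number 3 → sp2.
C6 (3 σ bonds, plus one π bond) has steric number 3: sp2.

C1 sp3, C2 sp3, C3 sp3, C4 sp3, C5 sp2, C6 sp2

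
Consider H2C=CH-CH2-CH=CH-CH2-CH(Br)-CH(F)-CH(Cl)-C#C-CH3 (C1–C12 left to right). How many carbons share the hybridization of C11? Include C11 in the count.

2

C11 is sp (two π bonds).
C1: sp2
C2: sp2
C3: sp3
C4: sp2
C5: sp2
C6: sp3
C7: sp3
C8: sp3
C9: sp3
C10: sp ✓
C11: sp ✓
C12: sp3
2 carbons are sp.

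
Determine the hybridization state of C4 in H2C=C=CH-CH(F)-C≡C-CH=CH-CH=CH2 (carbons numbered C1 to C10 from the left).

sp³

C4: 4 σ bonds; 4 regions of electron density → sp3.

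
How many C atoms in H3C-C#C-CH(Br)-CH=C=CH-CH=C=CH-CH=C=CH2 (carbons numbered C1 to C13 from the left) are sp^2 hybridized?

C1: sp3
C2: sp
C3: sp
C4: sp3
C5: sp2 ✓
C6: sp
C7: sp2 ✓
C8: sp2 ✓
C9: sp
C10: sp2 ✓
C11: sp2 ✓
C12: sp
C13: sp2 ✓
C5, C7, C8, C10, C11, C13 → 6 sp2 carbons.

6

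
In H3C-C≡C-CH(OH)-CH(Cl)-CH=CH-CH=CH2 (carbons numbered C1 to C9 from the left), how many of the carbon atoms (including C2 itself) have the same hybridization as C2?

2

C2 is sp (two π bonds).
C1: sp3
C2: sp ✓
C3: sp ✓
C4: sp3
C5: sp3
C6: sp2
C7: sp2
C8: sp2
C9: sp2
2 carbons are sp.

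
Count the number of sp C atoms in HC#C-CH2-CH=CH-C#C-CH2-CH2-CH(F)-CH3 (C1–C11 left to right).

C1: sp ✓
C2: sp ✓
C3: sp3
C4: sp2
C5: sp2
C6: sp ✓
C7: sp ✓
C8: sp3
C9: sp3
C10: sp3
C11: sp3
C1, C2, C6, C7 → 4 sp carbons.

4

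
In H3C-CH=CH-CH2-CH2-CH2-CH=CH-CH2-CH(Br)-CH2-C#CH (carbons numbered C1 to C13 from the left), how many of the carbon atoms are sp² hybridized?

4

C1: sp3
C2: sp2 ✓
C3: sp2 ✓
C4: sp3
C5: sp3
C6: sp3
C7: sp2 ✓
C8: sp2 ✓
C9: sp3
C10: sp3
C11: sp3
C12: sp
C13: sp
C2, C3, C7, C8 → 4 sp2 carbons.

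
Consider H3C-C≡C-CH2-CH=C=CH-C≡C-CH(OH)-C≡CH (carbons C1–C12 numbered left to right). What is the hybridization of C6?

C6 — 2 σ bonds, plus two π bonds. Steric number 2, so sp.

sp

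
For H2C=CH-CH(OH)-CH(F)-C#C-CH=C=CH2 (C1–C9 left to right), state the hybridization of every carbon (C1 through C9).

C1 sp2, C2 sp2, C3 sp3, C4 sp3, C5 sp, C6 sp, C7 sp2, C8 sp, C9 sp2

C1: 3 σ bonds, plus one π bond; 3 regions of electron density → sp2.
C2 — 3 σ bonds, plus one π bond. Steric number 3, so sp2.
C3 (4 σ bonds) has steric number 4: sp3.
C4 carries 4 σ bonds, giving a steric number of 4, so it is sp3.
C5 (2 σ bonds, plus two π bonds) has steric number 2: sp.
C6: 2 σ bonds, plus two π bonds; 2 regions of electron density → sp.
C7: 3 σ bonds, plus one π bond — 3 electron domains, sp2.
C8 has 2 σ bonds, plus two π bonds: steric number 2 → sp.
C9: 3 σ bonds, plus one π bond; 3 regions of electron density → sp2.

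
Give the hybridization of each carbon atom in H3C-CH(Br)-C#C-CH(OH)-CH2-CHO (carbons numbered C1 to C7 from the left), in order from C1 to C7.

C1 sp3, C2 sp3, C3 sp, C4 sp, C5 sp3, C6 sp3, C7 sp2

C1: 4 σ bonds; 4 regions of electron density → sp3.
C2 has 4 σ bonds: steric number 4 → sp3.
C3 — 2 σ bonds, plus two π bonds. Steric number 2, so sp.
C4 has 2 σ bonds, plus two π bonds: steric number 2 → sp.
C5 carries 4 σ bonds, giving a steric number of 4, so it is sp3.
C6 has 4 σ bonds: steric number 4 → sp3.
C7: 3 σ bonds, plus one π bond; 3 regions of electron density → sp2.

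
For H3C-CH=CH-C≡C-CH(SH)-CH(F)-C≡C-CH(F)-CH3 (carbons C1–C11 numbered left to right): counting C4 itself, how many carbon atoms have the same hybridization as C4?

4

C4 is sp (two π bonds).
C1: sp3
C2: sp2
C3: sp2
C4: sp ✓
C5: sp ✓
C6: sp3
C7: sp3
C8: sp ✓
C9: sp ✓
C10: sp3
C11: sp3
4 carbons are sp.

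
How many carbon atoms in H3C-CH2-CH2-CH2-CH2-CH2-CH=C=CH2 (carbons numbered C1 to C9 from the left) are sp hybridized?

1

C1: sp3
C2: sp3
C3: sp3
C4: sp3
C5: sp3
C6: sp3
C7: sp2
C8: sp ✓
C9: sp2
C8 → 1 sp carbon.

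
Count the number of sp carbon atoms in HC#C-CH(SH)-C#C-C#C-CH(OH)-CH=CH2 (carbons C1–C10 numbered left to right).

6

C1: sp ✓
C2: sp ✓
C3: sp3
C4: sp ✓
C5: sp ✓
C6: sp ✓
C7: sp ✓
C8: sp3
C9: sp2
C10: sp2
C1, C2, C4, C5, C6, C7 → 6 sp carbons.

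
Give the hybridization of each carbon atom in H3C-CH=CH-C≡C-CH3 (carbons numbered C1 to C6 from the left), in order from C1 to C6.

C1 is sp3: 4 σ bonds, 4 electron-density regions.
C2: 3 σ bonds, plus one π bond; 3 regions of electron density → sp2.
C3 has 3 σ bonds, plus one π bond: steric number 3 → sp2.
C4 — 2 σ bonds, plus two π bonds. Steric number 2, so sp.
C5 is sp: 2 σ bonds, plus two π bonds, 2 electron-density regions.
C6 has 4 σ bonds: steric number 4 → sp3.

C1 sp3, C2 sp2, C3 sp2, C4 sp, C5 sp, C6 sp3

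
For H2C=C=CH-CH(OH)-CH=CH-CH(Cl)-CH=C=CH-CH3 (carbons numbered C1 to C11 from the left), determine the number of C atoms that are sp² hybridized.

6

C1: sp2 ✓
C2: sp
C3: sp2 ✓
C4: sp3
C5: sp2 ✓
C6: sp2 ✓
C7: sp3
C8: sp2 ✓
C9: sp
C10: sp2 ✓
C11: sp3
C1, C3, C5, C6, C8, C10 → 6 sp2 carbons.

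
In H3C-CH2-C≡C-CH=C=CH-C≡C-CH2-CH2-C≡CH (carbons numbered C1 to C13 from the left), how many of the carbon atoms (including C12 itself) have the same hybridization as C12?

C12 is sp (two π bonds).
C1: sp3
C2: sp3
C3: sp ✓
C4: sp ✓
C5: sp2
C6: sp ✓
C7: sp2
C8: sp ✓
C9: sp ✓
C10: sp3
C11: sp3
C12: sp ✓
C13: sp ✓
7 carbons are sp.

7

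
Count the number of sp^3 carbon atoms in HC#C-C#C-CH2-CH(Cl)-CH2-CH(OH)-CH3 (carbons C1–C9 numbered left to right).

5

C1: sp
C2: sp
C3: sp
C4: sp
C5: sp3 ✓
C6: sp3 ✓
C7: sp3 ✓
C8: sp3 ✓
C9: sp3 ✓
C5, C6, C7, C8, C9 → 5 sp3 carbons.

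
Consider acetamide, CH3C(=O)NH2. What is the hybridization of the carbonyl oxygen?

sp²

The carbonyl oxygen (1 σ bond and 2 lone pairs, plus one π bond) has steric number 3: sp2.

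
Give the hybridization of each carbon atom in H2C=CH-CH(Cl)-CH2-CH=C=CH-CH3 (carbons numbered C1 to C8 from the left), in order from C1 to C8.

C1 sp2, C2 sp2, C3 sp3, C4 sp3, C5 sp2, C6 sp, C7 sp2, C8 sp3

C1 — 3 σ bonds, plus one π bond. Steric number 3, so sp2.
C2 — 3 σ bonds, plus one π bond. Steric number 3, so sp2.
C3: 4 σ bonds — 4 electron domains, sp3.
C4: 4 σ bonds; 4 regions of electron density → sp3.
C5: 3 σ bonds, plus one π bond — 3 electron domains, sp2.
C6: 2 σ bonds, plus two π bonds; 2 regions of electron density → sp.
C7 (3 σ bonds, plus one π bond) has steric number 3: sp2.
C8 carries 4 σ bonds, giving a steric number of 4, so it is sp3.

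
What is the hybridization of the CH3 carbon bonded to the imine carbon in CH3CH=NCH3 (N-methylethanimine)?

The CH3 carbon bonded to the imine carbon is sp3: 4 σ bonds, 4 electron-density regions.

sp^3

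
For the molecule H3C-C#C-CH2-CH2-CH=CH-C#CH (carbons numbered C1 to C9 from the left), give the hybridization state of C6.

sp^2

C6: 3 σ bonds, plus one π bond — 3 electron domains, sp2.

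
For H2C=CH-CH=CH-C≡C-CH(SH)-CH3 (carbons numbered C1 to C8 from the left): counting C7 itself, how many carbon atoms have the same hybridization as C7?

C7 is sp3 (only σ bonds).
C1: sp2
C2: sp2
C3: sp2
C4: sp2
C5: sp
C6: sp
C7: sp3 ✓
C8: sp3 ✓
2 carbons are sp3.

2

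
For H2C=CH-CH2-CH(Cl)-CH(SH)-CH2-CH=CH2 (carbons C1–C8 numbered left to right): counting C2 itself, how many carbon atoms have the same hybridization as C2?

C2 is sp2 (one π bond).
C1: sp2 ✓
C2: sp2 ✓
C3: sp3
C4: sp3
C5: sp3
C6: sp3
C7: sp2 ✓
C8: sp2 ✓
4 carbons are sp2.

4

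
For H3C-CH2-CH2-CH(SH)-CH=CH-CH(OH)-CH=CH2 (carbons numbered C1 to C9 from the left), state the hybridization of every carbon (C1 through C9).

C1 sp3, C2 sp3, C3 sp3, C4 sp3, C5 sp2, C6 sp2, C7 sp3, C8 sp2, C9 sp2

C1 — 4 σ bonds. Steric number 4, so sp3.
C2 — 4 σ bonds. Steric number 4, so sp3.
C3 — 4 σ bonds. Steric number 4, so sp3.
C4 has 4 σ bonds: steric number 4 → sp3.
C5 (3 σ bonds, plus one π bond) has steric number 3: sp2.
C6: 3 σ bonds, plus one π bond — 3 electron domains, sp2.
C7: 4 σ bonds — 4 electron domains, sp3.
C8 — 3 σ bonds, plus one π bond. Steric number 3, so sp2.
C9: 3 σ bonds, plus one π bond; 3 regions of electron density → sp2.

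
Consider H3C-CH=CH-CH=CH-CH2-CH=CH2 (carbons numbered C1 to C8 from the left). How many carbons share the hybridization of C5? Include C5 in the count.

C5 is sp2 (one π bond).
C1: sp3
C2: sp2 ✓
C3: sp2 ✓
C4: sp2 ✓
C5: sp2 ✓
C6: sp3
C7: sp2 ✓
C8: sp2 ✓
6 carbons are sp2.

6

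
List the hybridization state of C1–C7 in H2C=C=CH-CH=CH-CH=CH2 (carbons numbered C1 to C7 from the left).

C1 is sp2: 3 σ bonds, plus one π bond, 3 electron-density regions.
C2 carries 2 σ bonds, plus two π bonds, giving a steric number of 2, so it is sp.
C3 is sp2: 3 σ bonds, plus one π bond, 3 electron-density regions.
C4: 3 σ bonds, plus one π bond; 3 regions of electron density → sp2.
C5 (3 σ bonds, plus one π bond) has steric number 3: sp2.
C6 — 3 σ bonds, plus one π bond. Steric number 3, so sp2.
C7 — 3 σ bonds, plus one π bond. Steric number 3, so sp2.

C1 sp2, C2 sp, C3 sp2, C4 sp2, C5 sp2, C6 sp2, C7 sp2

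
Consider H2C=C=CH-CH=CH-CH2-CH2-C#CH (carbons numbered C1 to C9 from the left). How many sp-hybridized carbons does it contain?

3

C1: sp2
C2: sp ✓
C3: sp2
C4: sp2
C5: sp2
C6: sp3
C7: sp3
C8: sp ✓
C9: sp ✓
C2, C8, C9 → 3 sp carbons.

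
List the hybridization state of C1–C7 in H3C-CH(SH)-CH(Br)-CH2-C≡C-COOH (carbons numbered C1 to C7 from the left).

C1 sp3, C2 sp3, C3 sp3, C4 sp3, C5 sp, C6 sp, C7 sp2

C1 — 4 σ bonds. Steric number 4, so sp3.
C2 — 4 σ bonds. Steric number 4, so sp3.
C3: 4 σ bonds — 4 electron domains, sp3.
C4: 4 σ bonds — 4 electron domains, sp3.
C5 carries 2 σ bonds, plus two π bonds, giving a steric number of 2, so it is sp.
C6 carries 2 σ bonds, plus two π bonds, giving a steric number of 2, so it is sp.
C7 is sp2: 3 σ bonds, plus one π bond, 3 electron-density regions.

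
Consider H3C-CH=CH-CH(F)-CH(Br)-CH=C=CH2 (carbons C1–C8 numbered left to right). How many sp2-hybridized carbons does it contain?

C1: sp3
C2: sp2 ✓
C3: sp2 ✓
C4: sp3
C5: sp3
C6: sp2 ✓
C7: sp
C8: sp2 ✓
C2, C3, C6, C8 → 4 sp2 carbons.

4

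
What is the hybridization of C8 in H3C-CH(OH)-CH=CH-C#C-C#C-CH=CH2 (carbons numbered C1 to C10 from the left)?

C8 — 2 σ bonds, plus two π bonds. Steric number 2, so sp.

sp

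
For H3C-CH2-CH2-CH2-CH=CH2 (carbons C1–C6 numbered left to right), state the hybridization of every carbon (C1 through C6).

C1: 4 σ bonds — 4 electron domains, sp3.
C2: 4 σ bonds — 4 electron domains, sp3.
C3 carries 4 σ bonds, giving a steric number of 4, so it is sp3.
C4 has 4 σ bonds: steric number 4 → sp3.
C5 carries 3 σ bonds, plus one π bond, giving a steric number of 3, so it is sp2.
C6: 3 σ bonds, plus one π bond — 3 electron domains, sp2.

C1 sp3, C2 sp3, C3 sp3, C4 sp3, C5 sp2, C6 sp2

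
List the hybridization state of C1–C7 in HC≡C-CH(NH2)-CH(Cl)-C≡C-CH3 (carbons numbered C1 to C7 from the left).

C1: 2 σ bonds, plus two π bonds; 2 regions of electron density → sp.
C2 (2 σ bonds, plus two π bonds) has steric number 2: sp.
C3 is sp3: 4 σ bonds, 4 electron-density regions.
C4 (4 σ bonds) has steric number 4: sp3.
C5: 2 σ bonds, plus two π bonds — 2 electron domains, sp.
C6: 2 σ bonds, plus two π bonds; 2 regions of electron density → sp.
C7 is sp3: 4 σ bonds, 4 electron-density regions.

C1 sp, C2 sp, C3 sp3, C4 sp3, C5 sp, C6 sp, C7 sp3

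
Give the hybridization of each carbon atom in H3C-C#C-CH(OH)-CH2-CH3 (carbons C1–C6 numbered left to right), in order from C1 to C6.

C1 sp3, C2 sp, C3 sp, C4 sp3, C5 sp3, C6 sp3

C1 — 4 σ bonds. Steric number 4, so sp3.
C2 is sp: 2 σ bonds, plus two π bonds, 2 electron-density regions.
C3 (2 σ bonds, plus two π bonds) has steric number 2: sp.
C4 is sp3: 4 σ bonds, 4 electron-density regions.
C5: 4 σ bonds; 4 regions of electron density → sp3.
C6 has 4 σ bonds: steric number 4 → sp3.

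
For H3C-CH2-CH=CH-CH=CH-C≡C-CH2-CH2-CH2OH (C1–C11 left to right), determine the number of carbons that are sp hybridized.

2

C1: sp3
C2: sp3
C3: sp2
C4: sp2
C5: sp2
C6: sp2
C7: sp ✓
C8: sp ✓
C9: sp3
C10: sp3
C11: sp3
C7, C8 → 2 sp carbons.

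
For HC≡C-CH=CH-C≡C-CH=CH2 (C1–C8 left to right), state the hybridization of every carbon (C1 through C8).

C1 (2 σ bonds, plus two π bonds) has steric number 2: sp.
C2 has 2 σ bonds, plus two π bonds: steric number 2 → sp.
C3 has 3 σ bonds, plus one π bond: steric number 3 → sp2.
C4: 3 σ bonds, plus one π bond; 3 regions of electron density → sp2.
C5: 2 σ bonds, plus two π bonds — 2 electron domains, sp.
C6 (2 σ bonds, plus two π bonds) has steric number 2: sp.
C7: 3 σ bonds, plus one π bond — 3 electron domains, sp2.
C8 has 3 σ bonds, plus one π bond: steric number 3 → sp2.

C1 sp, C2 sp, C3 sp2, C4 sp2, C5 sp, C6 sp, C7 sp2, C8 sp2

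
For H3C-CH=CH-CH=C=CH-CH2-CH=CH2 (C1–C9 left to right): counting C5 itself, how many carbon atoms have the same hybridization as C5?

1

C5 is sp (two π bonds).
C1: sp3
C2: sp2
C3: sp2
C4: sp2
C5: sp ✓
C6: sp2
C7: sp3
C8: sp2
C9: sp2
1 carbon is sp.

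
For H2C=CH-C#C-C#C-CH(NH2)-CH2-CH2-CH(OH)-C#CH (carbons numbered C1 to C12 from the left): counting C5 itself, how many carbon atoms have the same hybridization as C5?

C5 is sp (two π bonds).
C1: sp2
C2: sp2
C3: sp ✓
C4: sp ✓
C5: sp ✓
C6: sp ✓
C7: sp3
C8: sp3
C9: sp3
C10: sp3
C11: sp ✓
C12: sp ✓
6 carbons are sp.

6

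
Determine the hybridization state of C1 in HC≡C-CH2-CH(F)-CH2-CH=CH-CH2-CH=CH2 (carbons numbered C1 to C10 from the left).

C1 (2 σ bonds, plus two π bonds) has steric number 2: sp.

sp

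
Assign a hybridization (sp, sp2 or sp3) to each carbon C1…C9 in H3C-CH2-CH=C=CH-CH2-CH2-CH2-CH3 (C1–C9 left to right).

C1 — 4 σ bonds. Steric number 4, so sp3.
C2: 4 σ bonds; 4 regions of electron density → sp3.
C3 — 3 σ bonds, plus one π bond. Steric number 3, so sp2.
C4 — 2 σ bonds, plus two π bonds. Steric number 2, so sp.
C5 is sp2: 3 σ bonds, plus one π bond, 3 electron-density regions.
C6 (4 σ bonds) has steric number 4: sp3.
C7 carries 4 σ bonds, giving a steric number of 4, so it is sp3.
C8: 4 σ bonds; 4 regions of electron density → sp3.
C9 (4 σ bonds) has steric number 4: sp3.

C1 sp3, C2 sp3, C3 sp2, C4 sp, C5 sp2, C6 sp3, C7 sp3, C8 sp3, C9 sp3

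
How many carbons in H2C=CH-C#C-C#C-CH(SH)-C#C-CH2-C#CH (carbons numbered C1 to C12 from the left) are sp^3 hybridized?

2

C1: sp2
C2: sp2
C3: sp
C4: sp
C5: sp
C6: sp
C7: sp3 ✓
C8: sp
C9: sp
C10: sp3 ✓
C11: sp
C12: sp
C7, C10 → 2 sp3 carbons.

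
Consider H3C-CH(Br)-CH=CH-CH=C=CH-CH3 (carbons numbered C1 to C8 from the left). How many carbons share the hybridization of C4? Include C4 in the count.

C4 is sp2 (one π bond).
C1: sp3
C2: sp3
C3: sp2 ✓
C4: sp2 ✓
C5: sp2 ✓
C6: sp
C7: sp2 ✓
C8: sp3
4 carbons are sp2.

4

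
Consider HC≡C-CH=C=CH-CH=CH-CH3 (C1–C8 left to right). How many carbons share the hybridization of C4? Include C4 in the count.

C4 is sp (two π bonds).
C1: sp ✓
C2: sp ✓
C3: sp2
C4: sp ✓
C5: sp2
C6: sp2
C7: sp2
C8: sp3
3 carbons are sp.

3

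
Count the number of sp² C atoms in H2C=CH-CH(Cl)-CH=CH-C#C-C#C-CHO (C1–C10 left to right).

5

C1: sp2 ✓
C2: sp2 ✓
C3: sp3
C4: sp2 ✓
C5: sp2 ✓
C6: sp
C7: sp
C8: sp
C9: sp
C10: sp2 ✓
C1, C2, C4, C5, C10 → 5 sp2 carbons.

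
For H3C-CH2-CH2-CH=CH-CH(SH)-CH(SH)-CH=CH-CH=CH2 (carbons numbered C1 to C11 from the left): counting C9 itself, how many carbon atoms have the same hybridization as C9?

6

C9 is sp2 (one π bond).
C1: sp3
C2: sp3
C3: sp3
C4: sp2 ✓
C5: sp2 ✓
C6: sp3
C7: sp3
C8: sp2 ✓
C9: sp2 ✓
C10: sp2 ✓
C11: sp2 ✓
6 carbons are sp2.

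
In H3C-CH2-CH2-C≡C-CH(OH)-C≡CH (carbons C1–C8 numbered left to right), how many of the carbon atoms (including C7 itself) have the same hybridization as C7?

C7 is sp (two π bonds).
C1: sp3
C2: sp3
C3: sp3
C4: sp ✓
C5: sp ✓
C6: sp3
C7: sp ✓
C8: sp ✓
4 carbons are sp.

4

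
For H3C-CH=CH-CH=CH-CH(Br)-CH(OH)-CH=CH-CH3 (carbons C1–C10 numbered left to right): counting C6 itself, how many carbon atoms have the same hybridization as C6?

4

C6 is sp3 (only σ bonds).
C1: sp3 ✓
C2: sp2
C3: sp2
C4: sp2
C5: sp2
C6: sp3 ✓
C7: sp3 ✓
C8: sp2
C9: sp2
C10: sp3 ✓
4 carbons are sp3.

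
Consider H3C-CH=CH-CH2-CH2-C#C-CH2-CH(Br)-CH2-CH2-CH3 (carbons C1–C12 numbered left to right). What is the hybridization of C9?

sp^3

C9 has 4 σ bonds: steric number 4 → sp3.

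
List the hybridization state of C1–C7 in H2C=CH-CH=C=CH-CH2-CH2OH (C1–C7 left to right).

C1 sp2, C2 sp2, C3 sp2, C4 sp, C5 sp2, C6 sp3, C7 sp3

C1: 3 σ bonds, plus one π bond — 3 electron domains, sp2.
C2: 3 σ bonds, plus one π bond — 3 electron domains, sp2.
C3: 3 σ bonds, plus one π bond; 3 regions of electron density → sp2.
C4 — 2 σ bonds, plus two π bonds. Steric number 2, so sp.
C5: 3 σ bonds, plus one π bond; 3 regions of electron density → sp2.
C6: 4 σ bonds; 4 regions of electron density → sp3.
C7 has 4 σ bonds: steric number 4 → sp3.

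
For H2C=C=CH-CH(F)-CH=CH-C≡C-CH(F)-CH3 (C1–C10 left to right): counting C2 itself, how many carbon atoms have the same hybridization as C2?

3

C2 is sp (two π bonds).
C1: sp2
C2: sp ✓
C3: sp2
C4: sp3
C5: sp2
C6: sp2
C7: sp ✓
C8: sp ✓
C9: sp3
C10: sp3
3 carbons are sp.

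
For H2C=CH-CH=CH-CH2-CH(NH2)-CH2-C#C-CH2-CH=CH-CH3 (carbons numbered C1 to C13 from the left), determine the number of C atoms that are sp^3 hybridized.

C1: sp2
C2: sp2
C3: sp2
C4: sp2
C5: sp3 ✓
C6: sp3 ✓
C7: sp3 ✓
C8: sp
C9: sp
C10: sp3 ✓
C11: sp2
C12: sp2
C13: sp3 ✓
C5, C6, C7, C10, C13 → 5 sp3 carbons.

5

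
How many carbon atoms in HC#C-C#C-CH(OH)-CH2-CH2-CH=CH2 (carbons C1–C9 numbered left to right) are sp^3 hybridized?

C1: sp
C2: sp
C3: sp
C4: sp
C5: sp3 ✓
C6: sp3 ✓
C7: sp3 ✓
C8: sp2
C9: sp2
C5, C6, C7 → 3 sp3 carbons.

3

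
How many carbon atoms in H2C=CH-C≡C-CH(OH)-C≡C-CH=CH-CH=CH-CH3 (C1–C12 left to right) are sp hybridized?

4

C1: sp2
C2: sp2
C3: sp ✓
C4: sp ✓
C5: sp3
C6: sp ✓
C7: sp ✓
C8: sp2
C9: sp2
C10: sp2
C11: sp2
C12: sp3
C3, C4, C6, C7 → 4 sp carbons.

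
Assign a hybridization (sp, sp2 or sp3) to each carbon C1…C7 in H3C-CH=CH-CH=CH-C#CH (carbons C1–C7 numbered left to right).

C1 sp3, C2 sp2, C3 sp2, C4 sp2, C5 sp2, C6 sp, C7 sp

C1 has 4 σ bonds: steric number 4 → sp3.
C2 has 3 σ bonds, plus one π bond: steric number 3 → sp2.
C3 — 3 σ bonds, plus one π bond. Steric number 3, so sp2.
C4: 3 σ bonds, plus one π bond — 3 electron domains, sp2.
C5: 3 σ bonds, plus one π bond; 3 regions of electron density → sp2.
C6 carries 2 σ bonds, plus two π bonds, giving a steric number of 2, so it is sp.
C7 is sp: 2 σ bonds, plus two π bonds, 2 electron-density regions.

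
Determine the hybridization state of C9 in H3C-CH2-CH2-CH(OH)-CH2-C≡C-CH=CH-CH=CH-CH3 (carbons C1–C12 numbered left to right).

C9 is sp2: 3 σ bonds, plus one π bond, 3 electron-density regions.

sp^2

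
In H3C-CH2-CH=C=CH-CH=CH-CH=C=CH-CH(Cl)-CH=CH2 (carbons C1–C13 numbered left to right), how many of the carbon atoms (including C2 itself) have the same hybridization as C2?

C2 is sp3 (only σ bonds).
C1: sp3 ✓
C2: sp3 ✓
C3: sp2
C4: sp
C5: sp2
C6: sp2
C7: sp2
C8: sp2
C9: sp
C10: sp2
C11: sp3 ✓
C12: sp2
C13: sp2
3 carbons are sp3.

3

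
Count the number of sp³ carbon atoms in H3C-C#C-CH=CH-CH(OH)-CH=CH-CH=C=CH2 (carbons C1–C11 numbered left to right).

C1: sp3 ✓
C2: sp
C3: sp
C4: sp2
C5: sp2
C6: sp3 ✓
C7: sp2
C8: sp2
C9: sp2
C10: sp
C11: sp2
C1, C6 → 2 sp3 carbons.

2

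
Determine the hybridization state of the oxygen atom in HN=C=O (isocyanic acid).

The oxygen atom: 1 σ bond and 2 lone pairs, plus one π bond — 3 electron domains, sp2.

sp²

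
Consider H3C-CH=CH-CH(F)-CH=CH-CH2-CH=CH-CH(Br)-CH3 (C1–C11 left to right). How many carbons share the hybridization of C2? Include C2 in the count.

C2 is sp2 (one π bond).
C1: sp3
C2: sp2 ✓
C3: sp2 ✓
C4: sp3
C5: sp2 ✓
C6: sp2 ✓
C7: sp3
C8: sp2 ✓
C9: sp2 ✓
C10: sp3
C11: sp3
6 carbons are sp2.

6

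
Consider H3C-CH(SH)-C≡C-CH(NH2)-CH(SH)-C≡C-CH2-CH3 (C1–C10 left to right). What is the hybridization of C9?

sp³

C9: 4 σ bonds — 4 electron domains, sp3.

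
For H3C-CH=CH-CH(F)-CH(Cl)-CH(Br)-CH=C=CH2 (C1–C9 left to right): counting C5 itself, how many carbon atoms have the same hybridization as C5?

4

C5 is sp3 (only σ bonds).
C1: sp3 ✓
C2: sp2
C3: sp2
C4: sp3 ✓
C5: sp3 ✓
C6: sp3 ✓
C7: sp2
C8: sp
C9: sp2
4 carbons are sp3.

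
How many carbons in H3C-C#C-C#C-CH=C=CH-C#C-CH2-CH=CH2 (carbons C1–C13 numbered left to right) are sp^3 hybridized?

C1: sp3 ✓
C2: sp
C3: sp
C4: sp
C5: sp
C6: sp2
C7: sp
C8: sp2
C9: sp
C10: sp
C11: sp3 ✓
C12: sp2
C13: sp2
C1, C11 → 2 sp3 carbons.

2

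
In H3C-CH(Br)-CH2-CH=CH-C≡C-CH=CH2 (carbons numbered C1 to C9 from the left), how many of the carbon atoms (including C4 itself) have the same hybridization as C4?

4

C4 is sp2 (one π bond).
C1: sp3
C2: sp3
C3: sp3
C4: sp2 ✓
C5: sp2 ✓
C6: sp
C7: sp
C8: sp2 ✓
C9: sp2 ✓
4 carbons are sp2.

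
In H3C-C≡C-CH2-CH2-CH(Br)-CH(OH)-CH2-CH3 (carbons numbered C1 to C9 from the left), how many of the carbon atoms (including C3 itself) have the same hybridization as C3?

2

C3 is sp (two π bonds).
C1: sp3
C2: sp ✓
C3: sp ✓
C4: sp3
C5: sp3
C6: sp3
C7: sp3
C8: sp3
C9: sp3
2 carbons are sp.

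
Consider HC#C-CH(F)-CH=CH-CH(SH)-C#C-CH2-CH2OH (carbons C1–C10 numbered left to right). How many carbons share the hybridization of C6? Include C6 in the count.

4

C6 is sp3 (only σ bonds).
C1: sp
C2: sp
C3: sp3 ✓
C4: sp2
C5: sp2
C6: sp3 ✓
C7: sp
C8: sp
C9: sp3 ✓
C10: sp3 ✓
4 carbons are sp3.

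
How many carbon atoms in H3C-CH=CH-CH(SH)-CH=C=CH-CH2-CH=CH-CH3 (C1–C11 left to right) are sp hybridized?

1

C1: sp3
C2: sp2
C3: sp2
C4: sp3
C5: sp2
C6: sp ✓
C7: sp2
C8: sp3
C9: sp2
C10: sp2
C11: sp3
C6 → 1 sp carbon.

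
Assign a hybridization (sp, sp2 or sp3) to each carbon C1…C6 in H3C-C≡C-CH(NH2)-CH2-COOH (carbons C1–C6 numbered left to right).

C1 has 4 σ bonds: steric number 4 → sp3.
C2 (2 σ bonds, plus two π bonds) has steric number 2: sp.
C3 — 2 σ bonds, plus two π bonds. Steric number 2, so sp.
C4 is sp3: 4 σ bonds, 4 electron-density regions.
C5 carries 4 σ bonds, giving a steric number of 4, so it is sp3.
C6 (3 σ bonds, plus one π bond) has steric number 3: sp2.

C1 sp3, C2 sp, C3 sp, C4 sp3, C5 sp3, C6 sp2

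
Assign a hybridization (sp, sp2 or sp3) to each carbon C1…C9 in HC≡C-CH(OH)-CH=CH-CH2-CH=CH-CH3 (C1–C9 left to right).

C1 carries 2 σ bonds, plus two π bonds, giving a steric number of 2, so it is sp.
C2 has 2 σ bonds, plus two π bonds: steric number 2 → sp.
C3 is sp3: 4 σ bonds, 4 electron-density regions.
C4 has 3 σ bonds, plus one π bond: steric number 3 → sp2.
C5 (3 σ bonds, plus one π bond) has steric number 3: sp2.
C6 (4 σ bonds) has steric number 4: sp3.
C7 carries 3 σ bonds, plus one π bond, giving a steric number of 3, so it is sp2.
C8 carries 3 σ bonds, plus one π bond, giving a steric number of 3, so it is sp2.
C9: 4 σ bonds — 4 electron domains, sp3.

C1 sp, C2 sp, C3 sp3, C4 sp2, C5 sp2, C6 sp3, C7 sp2, C8 sp2, C9 sp3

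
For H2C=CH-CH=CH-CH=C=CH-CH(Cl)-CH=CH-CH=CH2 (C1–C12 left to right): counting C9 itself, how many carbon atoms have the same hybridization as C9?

10

C9 is sp2 (one π bond).
C1: sp2 ✓
C2: sp2 ✓
C3: sp2 ✓
C4: sp2 ✓
C5: sp2 ✓
C6: sp
C7: sp2 ✓
C8: sp3
C9: sp2 ✓
C10: sp2 ✓
C11: sp2 ✓
C12: sp2 ✓
10 carbons are sp2.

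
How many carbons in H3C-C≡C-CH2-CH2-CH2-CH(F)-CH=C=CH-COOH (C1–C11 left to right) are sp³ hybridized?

5

C1: sp3 ✓
C2: sp
C3: sp
C4: sp3 ✓
C5: sp3 ✓
C6: sp3 ✓
C7: sp3 ✓
C8: sp2
C9: sp
C10: sp2
C11: sp2
C1, C4, C5, C6, C7 → 5 sp3 carbons.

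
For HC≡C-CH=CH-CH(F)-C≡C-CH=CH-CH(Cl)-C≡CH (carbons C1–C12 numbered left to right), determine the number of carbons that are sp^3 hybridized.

2

C1: sp
C2: sp
C3: sp2
C4: sp2
C5: sp3 ✓
C6: sp
C7: sp
C8: sp2
C9: sp2
C10: sp3 ✓
C11: sp
C12: sp
C5, C10 → 2 sp3 carbons.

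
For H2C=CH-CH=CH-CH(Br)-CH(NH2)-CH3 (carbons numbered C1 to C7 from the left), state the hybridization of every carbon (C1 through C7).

C1 carries 3 σ bonds, plus one π bond, giving a steric number of 3, so it is sp2.
C2: 3 σ bonds, plus one π bond; 3 regions of electron density → sp2.
C3 carries 3 σ bonds, plus one π bond, giving a steric number of 3, so it is sp2.
C4 carries 3 σ bonds, plus one π bond, giving a steric number of 3, so it is sp2.
C5 carries 4 σ bonds, giving a steric number of 4, so it is sp3.
C6 carries 4 σ bonds, giving a steric number of 4, so it is sp3.
C7: 4 σ bonds; 4 regions of electron density → sp3.

C1 sp2, C2 sp2, C3 sp2, C4 sp2, C5 sp3, C6 sp3, C7 sp3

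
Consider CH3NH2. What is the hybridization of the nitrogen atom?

sp^3

Three σ bonds + one lone pair = steric number 4 → sp3.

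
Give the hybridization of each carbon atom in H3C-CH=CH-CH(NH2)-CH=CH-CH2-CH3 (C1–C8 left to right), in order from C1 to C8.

C1 is sp3: 4 σ bonds, 4 electron-density regions.
C2 is sp2: 3 σ bonds, plus one π bond, 3 electron-density regions.
C3 has 3 σ bonds, plus one π bond: steric number 3 → sp2.
C4: 4 σ bonds — 4 electron domains, sp3.
C5: 3 σ bonds, plus one π bond — 3 electron domains, sp2.
C6 carries 3 σ bonds, plus one π bond, giving a steric number of 3, so it is sp2.
C7: 4 σ bonds — 4 electron domains, sp3.
C8: 4 σ bonds — 4 electron domains, sp3.

C1 sp3, C2 sp2, C3 sp2, C4 sp3, C5 sp2, C6 sp2, C7 sp3, C8 sp3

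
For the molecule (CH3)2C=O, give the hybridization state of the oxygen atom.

sp^2

One σ bond + two lone pairs = steric number 3 → sp2.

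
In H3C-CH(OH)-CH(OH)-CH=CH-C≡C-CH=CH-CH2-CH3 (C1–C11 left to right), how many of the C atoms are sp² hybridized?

C1: sp3
C2: sp3
C3: sp3
C4: sp2 ✓
C5: sp2 ✓
C6: sp
C7: sp
C8: sp2 ✓
C9: sp2 ✓
C10: sp3
C11: sp3
C4, C5, C8, C9 → 4 sp2 carbons.

4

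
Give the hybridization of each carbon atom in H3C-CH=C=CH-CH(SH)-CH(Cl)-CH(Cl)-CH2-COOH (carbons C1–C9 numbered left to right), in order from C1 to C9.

C1 is sp3: 4 σ bonds, 4 electron-density regions.
C2 is sp2: 3 σ bonds, plus one π bond, 3 electron-density regions.
C3 — 2 σ bonds, plus two π bonds. Steric number 2, so sp.
C4 — 3 σ bonds, plus one π bond. Steric number 3, so sp2.
C5: 4 σ bonds — 4 electron domains, sp3.
C6 (4 σ bonds) has steric number 4: sp3.
C7 (4 σ bonds) has steric number 4: sp3.
C8 is sp3: 4 σ bonds, 4 electron-density regions.
C9 is sp2: 3 σ bonds, plus one π bond, 3 electron-density regions.

C1 sp3, C2 sp2, C3 sp, C4 sp2, C5 sp3, C6 sp3, C7 sp3, C8 sp3, C9 sp2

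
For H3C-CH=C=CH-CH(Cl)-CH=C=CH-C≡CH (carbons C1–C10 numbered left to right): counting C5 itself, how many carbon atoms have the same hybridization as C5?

C5 is sp3 (only σ bonds).
C1: sp3 ✓
C2: sp2
C3: sp
C4: sp2
C5: sp3 ✓
C6: sp2
C7: sp
C8: sp2
C9: sp
C10: sp
2 carbons are sp3.

2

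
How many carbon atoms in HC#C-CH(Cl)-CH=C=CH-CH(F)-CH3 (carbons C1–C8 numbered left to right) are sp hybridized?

3

C1: sp ✓
C2: sp ✓
C3: sp3
C4: sp2
C5: sp ✓
C6: sp2
C7: sp3
C8: sp3
C1, C2, C5 → 3 sp carbons.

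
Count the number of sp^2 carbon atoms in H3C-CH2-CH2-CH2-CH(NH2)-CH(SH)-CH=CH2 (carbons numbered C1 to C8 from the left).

C1: sp3
C2: sp3
C3: sp3
C4: sp3
C5: sp3
C6: sp3
C7: sp2 ✓
C8: sp2 ✓
C7, C8 → 2 sp2 carbons.

2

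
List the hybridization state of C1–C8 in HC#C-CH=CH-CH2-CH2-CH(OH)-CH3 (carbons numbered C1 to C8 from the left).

C1: 2 σ bonds, plus two π bonds; 2 regions of electron density → sp.
C2: 2 σ bonds, plus two π bonds — 2 electron domains, sp.
C3 carries 3 σ bonds, plus one π bond, giving a steric number of 3, so it is sp2.
C4 — 3 σ bonds, plus one π bond. Steric number 3, so sp2.
C5: 4 σ bonds; 4 regions of electron density → sp3.
C6 is sp3: 4 σ bonds, 4 electron-density regions.
C7: 4 σ bonds — 4 electron domains, sp3.
C8 is sp3: 4 σ bonds, 4 electron-density regions.

C1 sp, C2 sp, C3 sp2, C4 sp2, C5 sp3, C6 sp3, C7 sp3, C8 sp3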